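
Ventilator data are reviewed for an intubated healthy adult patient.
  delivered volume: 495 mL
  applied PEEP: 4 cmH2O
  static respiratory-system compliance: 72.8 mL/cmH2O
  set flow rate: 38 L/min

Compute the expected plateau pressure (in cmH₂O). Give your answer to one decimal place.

Pplat = PEEP + Vt / Cstat = 4 + 495 / 72.8 = 4 + 6.799 = 10.799 cmH2O.

10.8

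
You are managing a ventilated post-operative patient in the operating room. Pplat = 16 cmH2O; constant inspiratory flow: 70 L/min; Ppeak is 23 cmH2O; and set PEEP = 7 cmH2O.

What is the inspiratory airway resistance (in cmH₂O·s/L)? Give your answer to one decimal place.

6.0

Flow: 70 L/min ÷ 60 = 1.1667 L/s.
Raw = (PIP − Pplat) / flow = (23 − 16) / 1.1667 = 7.0 / 1.1667 = 6.0 cmH2O·s/L.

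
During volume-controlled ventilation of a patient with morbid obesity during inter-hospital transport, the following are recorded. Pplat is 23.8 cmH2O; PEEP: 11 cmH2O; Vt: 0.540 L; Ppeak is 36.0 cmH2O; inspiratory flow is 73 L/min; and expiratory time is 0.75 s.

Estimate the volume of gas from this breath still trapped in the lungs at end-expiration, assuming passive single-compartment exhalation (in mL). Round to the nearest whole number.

Flow: 73 L/min ÷ 60 = 1.2167 L/s.
R = (PIP − Pplat)/V̇ = (36.0 − 23.8) / 1.2167 = 12.2/1.2167 = 10.027 cmH2O·s/L.
C = Vt/(Pplat − PEEP) = 540.0 / (23.8 − 11) = 540.0/12.8 = 42.188 mL/cmH2O.
τ = R × C = 10.027 × 0.04219 L/cmH2O = 0.423 s.
Fraction remaining = e^(−Te/τ) = e^(−0.75/0.423) = 0.1698.
Trapped volume = 540.0 × 0.1698 = 91.692 mL.

92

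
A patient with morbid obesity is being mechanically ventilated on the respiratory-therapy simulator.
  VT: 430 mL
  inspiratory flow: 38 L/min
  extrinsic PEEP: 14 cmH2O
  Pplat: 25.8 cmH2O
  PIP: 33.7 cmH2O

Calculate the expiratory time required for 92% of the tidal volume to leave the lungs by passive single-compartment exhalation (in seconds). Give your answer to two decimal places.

Flow: 38 L/min ÷ 60 = 0.6333 L/s.
R = (PIP − Pplat)/V̇ = (33.7 − 25.8) / 0.6333 = 7.9/0.6333 = 12.474 cmH2O·s/L.
C = Vt/(Pplat − PEEP) = 430.0 / (25.8 − 14) = 430.0/11.8 = 36.441 mL/cmH2O.
τ = R × C = 12.474 × 0.03644 L/cmH2O = 0.4546 s.
t = −τ·ln(1 − 0.92) = −0.4546·ln(0.08) = 1.148 s.

1.15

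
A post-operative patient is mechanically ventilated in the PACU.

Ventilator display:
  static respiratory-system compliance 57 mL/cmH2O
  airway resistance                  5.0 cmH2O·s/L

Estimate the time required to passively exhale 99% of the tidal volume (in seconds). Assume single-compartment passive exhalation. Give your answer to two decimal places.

τ = R × C = 5.0 × 57 mL/cmH2O = 5.0 × 0.057 L/cmH2O = 0.285 s.
Exhaled fraction f = 1 − e^(−t/τ) → t = −τ·ln(1 − f) = −0.285·ln(0.01) = 1.312 s.

1.31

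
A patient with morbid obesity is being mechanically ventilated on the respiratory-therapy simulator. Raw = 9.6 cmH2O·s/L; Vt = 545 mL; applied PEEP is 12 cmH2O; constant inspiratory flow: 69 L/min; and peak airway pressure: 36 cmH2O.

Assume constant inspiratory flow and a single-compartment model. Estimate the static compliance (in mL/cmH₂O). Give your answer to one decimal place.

Flow: 69 L/min ÷ 60 = 1.15 L/s.
Equation of motion (constant flow): PIP = Vt/C + R·V̇ + PEEP.
Vt/C = PIP − R·V̇ − PEEP = 36 − 9.6×1.15 − 12 = 36 − 11.04 − 12 = 12.96 cmH2O.
C = Vt / 12.96 = 545 / 12.96 = 42.052 mL/cmH2O.

42.1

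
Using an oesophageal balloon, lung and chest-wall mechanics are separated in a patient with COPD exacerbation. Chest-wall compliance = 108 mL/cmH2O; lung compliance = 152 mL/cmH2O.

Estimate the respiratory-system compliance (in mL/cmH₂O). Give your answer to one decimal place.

Lung and chest wall are elastances in series: 1/Crs = 1/CL + 1/Ccw.
1/Crs = 1/152 + 1/108 = 0.01584.
Crs = 63.131 mL/cmH2O.

63.1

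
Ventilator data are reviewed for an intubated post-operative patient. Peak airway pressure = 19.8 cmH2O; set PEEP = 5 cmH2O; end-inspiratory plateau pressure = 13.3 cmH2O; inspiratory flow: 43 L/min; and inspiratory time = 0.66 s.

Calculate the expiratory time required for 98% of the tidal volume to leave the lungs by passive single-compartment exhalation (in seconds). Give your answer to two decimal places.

Flow: 43 L/min ÷ 60 = 0.7167 L/s.
Vt = flow × Ti = 0.7167 L/s × 0.66 s × 1000 mL/L = 473.02 mL.
R = (PIP − Pplat)/V̇ = (19.8 − 13.3) / 0.7167 = 6.5/0.7167 = 9.069 cmH2O·s/L.
C = Vt/(Pplat − PEEP) = 473.02 / (13.3 − 5) = 473.02/8.3 = 56.99 mL/cmH2O.
τ = R × C = 9.069 × 0.05699 L/cmH2O = 0.5168 s.
t = −τ·ln(1 − 0.98) = −0.5168·ln(0.02) = 2.022 s.

2.02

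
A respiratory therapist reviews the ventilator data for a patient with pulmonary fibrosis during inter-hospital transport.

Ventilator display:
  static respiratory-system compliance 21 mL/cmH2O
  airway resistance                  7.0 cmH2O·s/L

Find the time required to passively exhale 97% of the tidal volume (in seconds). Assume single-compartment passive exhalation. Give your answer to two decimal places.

τ = R × C = 7.0 × 21 mL/cmH2O = 7.0 × 0.021 L/cmH2O = 0.147 s.
Exhaled fraction f = 1 − e^(−t/τ) → t = −τ·ln(1 − f) = −0.147·ln(0.03) = 0.5155 s.

0.52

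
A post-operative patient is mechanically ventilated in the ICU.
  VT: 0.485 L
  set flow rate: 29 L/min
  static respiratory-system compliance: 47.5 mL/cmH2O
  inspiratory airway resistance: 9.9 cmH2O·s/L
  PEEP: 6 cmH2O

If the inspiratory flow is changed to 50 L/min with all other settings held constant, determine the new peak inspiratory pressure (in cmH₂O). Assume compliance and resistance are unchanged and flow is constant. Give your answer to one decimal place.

24.5

Flow: 29 L/min ÷ 60 = 0.4833 L/s.
New flow: 50 L/min ÷ 60 = 0.8333 L/s.
PIP = Vt/C + R·V̇ + PEEP (constant-flow equation of motion).
Only the resistive term changes: ΔPIP = R × ΔV̇ = 9.9 × (0.8333 − 0.4833) = 9.9 × 0.35 = 3.465 cmH2O.
Original PIP = 485/47.5 + 9.9×0.4833 + 6 = 20.995 cmH2O; new PIP = 20.995 + (3.465) = 24.46 cmH2O.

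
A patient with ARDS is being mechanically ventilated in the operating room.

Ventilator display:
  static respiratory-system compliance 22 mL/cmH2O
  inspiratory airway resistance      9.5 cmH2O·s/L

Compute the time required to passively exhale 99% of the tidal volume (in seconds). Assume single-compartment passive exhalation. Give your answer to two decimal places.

τ = R × C = 9.5 × 22 mL/cmH2O = 9.5 × 0.022 L/cmH2O = 0.209 s.
Exhaled fraction f = 1 − e^(−t/τ) → t = −τ·ln(1 − f) = −0.209·ln(0.01) = 0.9625 s.

0.96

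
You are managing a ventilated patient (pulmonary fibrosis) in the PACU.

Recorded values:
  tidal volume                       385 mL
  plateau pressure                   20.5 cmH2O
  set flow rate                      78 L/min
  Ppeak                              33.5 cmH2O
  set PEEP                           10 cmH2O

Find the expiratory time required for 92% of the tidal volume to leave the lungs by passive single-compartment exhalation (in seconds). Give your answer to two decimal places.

0.93

Flow: 78 L/min ÷ 60 = 1.3 L/s.
R = (PIP − Pplat)/V̇ = (33.5 − 20.5) / 1.3 = 13.0/1.3 = 10.0 cmH2O·s/L.
C = Vt/(Pplat − PEEP) = 385.0 / (20.5 − 10) = 385.0/10.5 = 36.667 mL/cmH2O.
τ = R × C = 10.0 × 0.03667 L/cmH2O = 0.3667 s.
t = −τ·ln(1 − 0.92) = −0.3667·ln(0.08) = 0.9262 s.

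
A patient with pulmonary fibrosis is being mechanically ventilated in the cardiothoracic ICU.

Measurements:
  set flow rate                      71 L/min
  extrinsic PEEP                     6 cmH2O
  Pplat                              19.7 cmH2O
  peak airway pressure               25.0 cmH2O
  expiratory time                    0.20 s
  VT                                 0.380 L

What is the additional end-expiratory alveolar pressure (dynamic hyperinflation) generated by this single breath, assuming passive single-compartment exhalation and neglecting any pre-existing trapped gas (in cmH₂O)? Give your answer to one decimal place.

2.7

Flow: 71 L/min ÷ 60 = 1.1833 L/s.
R = (PIP − Pplat)/V̇ = (25.0 − 19.7) / 1.1833 = 5.3/1.1833 = 4.479 cmH2O·s/L.
C = Vt/(Pplat − PEEP) = 380.0 / (19.7 − 6) = 380.0/13.7 = 27.737 mL/cmH2O.
τ = R × C = 4.479 × 0.02774 L/cmH2O = 0.1242 s.
Fraction remaining = e^(−Te/τ) = e^(−0.20/0.1242) = 0.1998; trapped volume = 380.0 × 0.1998 = 75.924 mL.
Additional alveolar pressure from trapping ≈ V_trapped / C = 75.924 / 27.737 = 2.737 cmH2O.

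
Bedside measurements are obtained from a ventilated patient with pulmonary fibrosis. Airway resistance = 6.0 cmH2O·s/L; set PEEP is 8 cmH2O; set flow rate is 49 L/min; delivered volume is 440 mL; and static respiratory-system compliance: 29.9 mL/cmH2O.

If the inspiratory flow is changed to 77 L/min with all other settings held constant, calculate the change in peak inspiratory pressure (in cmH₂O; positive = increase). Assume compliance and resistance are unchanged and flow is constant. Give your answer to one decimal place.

Flow: 49 L/min ÷ 60 = 0.8167 L/s.
New flow: 77 L/min ÷ 60 = 1.2833 L/s.
PIP = Vt/C + R·V̇ + PEEP (constant-flow equation of motion).
Only the resistive term changes: ΔPIP = R × ΔV̇ = 6.0 × (1.2833 − 0.8167) = 6.0 × 0.4666 = 2.8 cmH2O.

2.8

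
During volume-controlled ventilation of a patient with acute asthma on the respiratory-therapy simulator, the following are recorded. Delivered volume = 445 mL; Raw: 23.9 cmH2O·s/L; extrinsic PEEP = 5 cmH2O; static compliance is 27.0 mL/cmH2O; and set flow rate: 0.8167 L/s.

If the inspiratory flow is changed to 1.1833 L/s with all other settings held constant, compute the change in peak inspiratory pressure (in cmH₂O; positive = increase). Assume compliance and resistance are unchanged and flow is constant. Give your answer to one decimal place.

8.8

PIP = Vt/C + R·V̇ + PEEP (constant-flow equation of motion).
Only the resistive term changes: ΔPIP = R × ΔV̇ = 23.9 × (1.1833 − 0.8167) = 23.9 × 0.3666 = 8.762 cmH2O.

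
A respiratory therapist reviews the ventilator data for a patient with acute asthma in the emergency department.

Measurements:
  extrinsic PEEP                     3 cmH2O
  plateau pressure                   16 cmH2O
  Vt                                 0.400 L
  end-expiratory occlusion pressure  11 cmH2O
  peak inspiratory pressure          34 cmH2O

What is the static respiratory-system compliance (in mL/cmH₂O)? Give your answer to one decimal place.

80.0

End-expiratory occlusion gives total PEEP = 11 cmH2O (intrinsic PEEP = 11 − 3 = 8). Use total PEEP for the elastic gradient.
Cstat = Vt / (Pplat − PEEPtotal) = 400 / (16 − 11) = 400 / 5.0 = 80.0 mL/cmH2O.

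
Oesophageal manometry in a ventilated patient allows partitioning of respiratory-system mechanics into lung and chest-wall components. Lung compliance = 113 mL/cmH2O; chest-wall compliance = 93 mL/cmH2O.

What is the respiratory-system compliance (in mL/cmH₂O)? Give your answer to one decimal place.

Lung and chest wall are elastances in series: 1/Crs = 1/CL + 1/Ccw.
1/Crs = 1/113 + 1/93 = 0.0196.
Crs = 51.02 mL/cmH2O.

51.0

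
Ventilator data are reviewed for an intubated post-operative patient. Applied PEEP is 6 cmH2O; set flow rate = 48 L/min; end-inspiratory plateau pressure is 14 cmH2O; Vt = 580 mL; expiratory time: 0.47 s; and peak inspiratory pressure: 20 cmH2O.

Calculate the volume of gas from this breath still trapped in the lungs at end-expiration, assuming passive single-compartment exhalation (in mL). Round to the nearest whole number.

244

Flow: 48 L/min ÷ 60 = 0.8 L/s.
R = (PIP − Pplat)/V̇ = (20 − 14) / 0.8 = 6.0/0.8 = 7.5 cmH2O·s/L.
C = Vt/(Pplat − PEEP) = 580.0 / (14 − 6) = 580.0/8.0 = 72.5 mL/cmH2O.
τ = R × C = 7.5 × 0.0725 L/cmH2O = 0.5438 s.
Fraction remaining = e^(−Te/τ) = e^(−0.47/0.5438) = 0.4214.
Trapped volume = 580.0 × 0.4214 = 244.41 mL.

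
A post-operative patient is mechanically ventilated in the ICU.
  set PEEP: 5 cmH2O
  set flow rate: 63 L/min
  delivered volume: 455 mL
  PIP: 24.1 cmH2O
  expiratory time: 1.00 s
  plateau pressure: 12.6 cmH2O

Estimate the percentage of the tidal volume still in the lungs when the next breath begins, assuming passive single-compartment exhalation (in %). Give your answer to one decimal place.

Flow: 63 L/min ÷ 60 = 1.05 L/s.
R = (PIP − Pplat)/V̇ = (24.1 − 12.6) / 1.05 = 11.5/1.05 = 10.952 cmH2O·s/L.
C = Vt/(Pplat − PEEP) = 455.0 / (12.6 − 5) = 455.0/7.6 = 59.868 mL/cmH2O.
τ = R × C = 10.952 × 0.05987 L/cmH2O = 0.6557 s.
Fraction remaining at end-expiration = e^(−Te/τ) = e^(−1.00/0.6557) = 0.2176 → 21.76%.

21.8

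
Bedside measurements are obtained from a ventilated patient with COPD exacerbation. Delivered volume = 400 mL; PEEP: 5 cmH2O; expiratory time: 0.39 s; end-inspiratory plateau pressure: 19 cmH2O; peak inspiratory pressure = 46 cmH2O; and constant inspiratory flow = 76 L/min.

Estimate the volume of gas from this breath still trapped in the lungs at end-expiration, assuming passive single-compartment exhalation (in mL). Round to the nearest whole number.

Flow: 76 L/min ÷ 60 = 1.2667 L/s.
R = (PIP − Pplat)/V̇ = (46 − 19) / 1.2667 = 27.0/1.2667 = 21.315 cmH2O·s/L.
C = Vt/(Pplat − PEEP) = 400.0 / (19 − 5) = 400.0/14.0 = 28.571 mL/cmH2O.
τ = R × C = 21.315 × 0.02857 L/cmH2O = 0.609 s.
Fraction remaining = e^(−Te/τ) = e^(−0.39/0.609) = 0.5271.
Trapped volume = 400.0 × 0.5271 = 210.84 mL.

211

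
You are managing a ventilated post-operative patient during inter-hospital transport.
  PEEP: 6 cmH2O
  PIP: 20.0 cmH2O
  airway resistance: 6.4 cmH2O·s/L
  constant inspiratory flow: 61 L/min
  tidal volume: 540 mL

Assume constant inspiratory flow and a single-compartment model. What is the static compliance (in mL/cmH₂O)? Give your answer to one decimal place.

72.1

Flow: 61 L/min ÷ 60 = 1.0167 L/s.
Equation of motion (constant flow): PIP = Vt/C + R·V̇ + PEEP.
Vt/C = PIP − R·V̇ − PEEP = 20.0 − 6.4×1.0167 − 6 = 20.0 − 6.507 − 6 = 7.493 cmH2O.
C = Vt / 7.493 = 540 / 7.493 = 72.067 mL/cmH2O.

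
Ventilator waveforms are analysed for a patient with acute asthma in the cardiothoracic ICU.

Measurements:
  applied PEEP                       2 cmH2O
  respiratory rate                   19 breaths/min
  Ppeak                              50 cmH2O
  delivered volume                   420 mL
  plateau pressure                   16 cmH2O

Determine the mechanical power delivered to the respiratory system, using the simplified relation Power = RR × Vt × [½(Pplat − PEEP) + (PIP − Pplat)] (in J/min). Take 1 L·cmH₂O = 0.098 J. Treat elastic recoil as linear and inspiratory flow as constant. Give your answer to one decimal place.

32.1

Per-breath work = Vt × [½(Pplat−PEEP) + (PIP−Pplat)] = 0.420 × [0.5×14.0 + 34.0] = 0.420 × 41.0 = 17.22 L·cmH2O.
Power = 19 × 17.22 = 327.18 L·cmH2O/min.
× 0.098 J/(L·cmH2O) → 32.064 J/min.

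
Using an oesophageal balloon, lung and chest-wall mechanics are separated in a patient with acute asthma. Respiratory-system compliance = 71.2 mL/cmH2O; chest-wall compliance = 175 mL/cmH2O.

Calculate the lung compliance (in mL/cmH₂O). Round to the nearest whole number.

1/CL = 1/Crs − 1/Ccw.
1/CL = 1/71.2 − 1/175 = 0.008331.
CL = 120.03 mL/cmH2O.

120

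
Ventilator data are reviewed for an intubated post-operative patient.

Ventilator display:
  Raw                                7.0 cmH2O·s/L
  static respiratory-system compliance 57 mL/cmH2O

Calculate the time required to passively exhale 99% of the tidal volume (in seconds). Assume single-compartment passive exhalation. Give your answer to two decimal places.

1.84

τ = R × C = 7.0 × 57 mL/cmH2O = 7.0 × 0.057 L/cmH2O = 0.399 s.
Exhaled fraction f = 1 − e^(−t/τ) → t = −τ·ln(1 − f) = −0.399·ln(0.01) = 1.837 s.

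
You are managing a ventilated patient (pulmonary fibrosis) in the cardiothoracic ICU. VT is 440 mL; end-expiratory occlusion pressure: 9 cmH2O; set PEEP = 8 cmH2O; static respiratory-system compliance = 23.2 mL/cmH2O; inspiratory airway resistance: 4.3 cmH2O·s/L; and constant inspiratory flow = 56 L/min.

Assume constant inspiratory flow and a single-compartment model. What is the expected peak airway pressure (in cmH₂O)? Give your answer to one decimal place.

32.0

Flow: 56 L/min ÷ 60 = 0.9333 L/s.
Total PEEP = 9 cmH2O (set 8 + intrinsic 1); this is the baseline alveolar pressure.
Equation of motion (constant flow): PIP = Vt/C + R·V̇ + PEEP.
PIP = 440/23.2 + 4.3×0.9333 + 9 = 18.966 + 4.013 + 9 = 31.979 cmH2O.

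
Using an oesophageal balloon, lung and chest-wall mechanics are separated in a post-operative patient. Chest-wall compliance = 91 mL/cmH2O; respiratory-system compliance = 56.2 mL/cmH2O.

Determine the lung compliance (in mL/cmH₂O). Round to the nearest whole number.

147

1/CL = 1/Crs − 1/Ccw.
1/CL = 1/56.2 − 1/91 = 0.006805.
CL = 146.95 mL/cmH2O.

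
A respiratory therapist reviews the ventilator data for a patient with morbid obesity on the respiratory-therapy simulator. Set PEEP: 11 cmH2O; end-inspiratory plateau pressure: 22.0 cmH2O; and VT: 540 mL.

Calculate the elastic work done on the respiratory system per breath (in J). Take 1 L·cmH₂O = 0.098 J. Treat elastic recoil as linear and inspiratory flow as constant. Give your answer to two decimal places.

Elastic work ≈ ½ × (Pplat − PEEP) × Vt = 0.5 × (22.0 − 11) × 0.540 L = 0.5 × 11.0 × 0.540 = 2.97 L·cmH2O.
× 0.098 J/(L·cmH2O) → 0.2911 J.

0.29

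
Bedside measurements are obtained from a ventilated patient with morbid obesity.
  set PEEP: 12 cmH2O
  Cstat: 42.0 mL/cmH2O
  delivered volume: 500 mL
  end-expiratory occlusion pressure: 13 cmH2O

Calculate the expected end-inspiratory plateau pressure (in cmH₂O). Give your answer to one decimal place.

End-expiratory occlusion gives total PEEP = 13 cmH2O (intrinsic PEEP = 13 − 12 = 1). Use total PEEP for the elastic gradient.
Pplat = PEEPtotal + Vt / Cstat = 13 + 500 / 42.0 = 13 + 11.905 = 24.905 cmH2O.

24.9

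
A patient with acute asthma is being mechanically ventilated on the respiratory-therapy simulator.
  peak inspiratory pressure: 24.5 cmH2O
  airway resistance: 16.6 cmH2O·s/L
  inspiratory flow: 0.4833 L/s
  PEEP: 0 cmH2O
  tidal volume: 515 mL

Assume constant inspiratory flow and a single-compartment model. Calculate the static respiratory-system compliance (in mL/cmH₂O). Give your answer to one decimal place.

31.3

Equation of motion (constant flow): PIP = Vt/C + R·V̇ + PEEP.
Vt/C = PIP − R·V̇ − PEEP = 24.5 − 16.6×0.4833 − 0 = 24.5 − 8.023 − 0 = 16.477 cmH2O.
C = Vt / 16.477 = 515 / 16.477 = 31.256 mL/cmH2O.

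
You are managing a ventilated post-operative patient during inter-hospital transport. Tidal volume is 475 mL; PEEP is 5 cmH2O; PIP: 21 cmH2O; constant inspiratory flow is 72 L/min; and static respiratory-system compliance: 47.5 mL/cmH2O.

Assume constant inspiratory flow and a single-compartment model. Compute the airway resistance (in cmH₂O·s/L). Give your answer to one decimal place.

5.0

Flow: 72 L/min ÷ 60 = 1.2 L/s.
Equation of motion (constant flow): PIP = Vt/C + R·V̇ + PEEP.
R·V̇ = PIP − Vt/C − PEEP = 21 − 475/47.5 − 5 = 21 − 10.0 − 5 = 6.0 cmH2O.
R = 6.0 / 1.2 = 5.0 cmH2O·s/L.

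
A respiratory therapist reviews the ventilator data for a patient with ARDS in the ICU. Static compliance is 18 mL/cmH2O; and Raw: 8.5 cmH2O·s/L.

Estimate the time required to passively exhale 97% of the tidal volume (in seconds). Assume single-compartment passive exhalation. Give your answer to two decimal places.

τ = R × C = 8.5 × 18 mL/cmH2O = 8.5 × 0.018 L/cmH2O = 0.153 s.
Exhaled fraction f = 1 − e^(−t/τ) → t = −τ·ln(1 − f) = −0.153·ln(0.03) = 0.5365 s.

0.54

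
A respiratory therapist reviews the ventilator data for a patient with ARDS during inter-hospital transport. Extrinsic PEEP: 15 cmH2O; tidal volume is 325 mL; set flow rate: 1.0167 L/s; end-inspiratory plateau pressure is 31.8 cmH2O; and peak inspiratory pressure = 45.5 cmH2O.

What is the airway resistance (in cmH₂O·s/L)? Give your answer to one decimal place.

Raw = (PIP − Pplat) / flow = (45.5 − 31.8) / 1.0167 = 13.7 / 1.0167 = 13.475 cmH2O·s/L.

13.5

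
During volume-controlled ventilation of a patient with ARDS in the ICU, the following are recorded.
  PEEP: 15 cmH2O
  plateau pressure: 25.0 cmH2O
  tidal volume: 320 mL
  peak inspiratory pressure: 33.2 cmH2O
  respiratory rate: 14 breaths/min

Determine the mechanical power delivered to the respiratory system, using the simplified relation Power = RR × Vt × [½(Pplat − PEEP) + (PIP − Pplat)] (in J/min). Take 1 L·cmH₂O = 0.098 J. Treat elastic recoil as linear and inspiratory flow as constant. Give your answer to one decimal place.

5.8

Per-breath work = Vt × [½(Pplat−PEEP) + (PIP−Pplat)] = 0.320 × [0.5×10.0 + 8.2] = 0.320 × 13.2 = 4.224 L·cmH2O.
Power = 14 × 4.224 = 59.136 L·cmH2O/min.
× 0.098 J/(L·cmH2O) → 5.795 J/min.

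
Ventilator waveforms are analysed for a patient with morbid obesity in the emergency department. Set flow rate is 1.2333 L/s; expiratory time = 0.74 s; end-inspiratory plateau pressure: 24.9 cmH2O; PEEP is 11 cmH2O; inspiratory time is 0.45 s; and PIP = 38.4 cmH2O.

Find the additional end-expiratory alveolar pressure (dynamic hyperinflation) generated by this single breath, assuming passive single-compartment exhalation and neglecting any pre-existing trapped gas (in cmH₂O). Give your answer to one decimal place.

2.6

Vt = flow × Ti = 1.2333 L/s × 0.45 s × 1000 mL/L = 554.99 mL.
R = (PIP − Pplat)/V̇ = (38.4 − 24.9) / 1.2333 = 13.5/1.2333 = 10.946 cmH2O·s/L.
C = Vt/(Pplat − PEEP) = 554.99 / (24.9 − 11) = 554.99/13.9 = 39.927 mL/cmH2O.
τ = R × C = 10.946 × 0.03993 L/cmH2O = 0.4371 s.
Fraction remaining = e^(−Te/τ) = e^(−0.74/0.4371) = 0.184; trapped volume = 554.99 × 0.184 = 102.12 mL.
Additional alveolar pressure from trapping ≈ V_trapped / C = 102.12 / 39.927 = 2.558 cmH2O.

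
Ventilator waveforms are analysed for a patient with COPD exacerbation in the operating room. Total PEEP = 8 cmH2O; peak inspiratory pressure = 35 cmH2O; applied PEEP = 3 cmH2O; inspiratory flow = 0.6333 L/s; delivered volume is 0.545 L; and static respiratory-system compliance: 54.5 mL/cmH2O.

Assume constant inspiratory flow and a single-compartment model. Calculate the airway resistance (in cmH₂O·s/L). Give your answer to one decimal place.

26.8

Total PEEP = 8 cmH2O (set 3 + intrinsic 5); this is the baseline alveolar pressure.
Equation of motion (constant flow): PIP = Vt/C + R·V̇ + PEEP.
R·V̇ = PIP − Vt/C − PEEP = 35 − 545/54.5 − 8 = 35 − 10.0 − 8 = 17.0 cmH2O.
R = 17.0 / 0.6333 = 26.844 cmH2O·s/L.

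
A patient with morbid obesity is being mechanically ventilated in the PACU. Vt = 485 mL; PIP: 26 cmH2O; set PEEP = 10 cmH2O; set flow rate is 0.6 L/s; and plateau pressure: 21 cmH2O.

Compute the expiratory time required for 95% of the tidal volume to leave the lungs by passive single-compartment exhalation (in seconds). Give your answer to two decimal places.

1.10

R = (PIP − Pplat)/V̇ = (26 − 21) / 0.6 = 5.0/0.6 = 8.333 cmH2O·s/L.
C = Vt/(Pplat − PEEP) = 485.0 / (21 − 10) = 485.0/11.0 = 44.091 mL/cmH2O.
τ = R × C = 8.333 × 0.04409 L/cmH2O = 0.3674 s.
t = −τ·ln(1 − 0.95) = −0.3674·ln(0.05) = 1.101 s.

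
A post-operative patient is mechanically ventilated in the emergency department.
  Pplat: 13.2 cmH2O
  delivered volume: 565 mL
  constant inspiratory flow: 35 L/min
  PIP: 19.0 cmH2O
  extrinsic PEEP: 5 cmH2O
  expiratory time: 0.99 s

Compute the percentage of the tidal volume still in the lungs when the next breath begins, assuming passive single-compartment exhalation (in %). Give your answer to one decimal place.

23.6

Flow: 35 L/min ÷ 60 = 0.5833 L/s.
R = (PIP − Pplat)/V̇ = (19.0 − 13.2) / 0.5833 = 5.8/0.5833 = 9.943 cmH2O·s/L.
C = Vt/(Pplat − PEEP) = 565.0 / (13.2 − 5) = 565.0/8.2 = 68.902 mL/cmH2O.
τ = R × C = 9.943 × 0.0689 L/cmH2O = 0.6851 s.
Fraction remaining at end-expiration = e^(−Te/τ) = e^(−0.99/0.6851) = 0.2357 → 23.57%.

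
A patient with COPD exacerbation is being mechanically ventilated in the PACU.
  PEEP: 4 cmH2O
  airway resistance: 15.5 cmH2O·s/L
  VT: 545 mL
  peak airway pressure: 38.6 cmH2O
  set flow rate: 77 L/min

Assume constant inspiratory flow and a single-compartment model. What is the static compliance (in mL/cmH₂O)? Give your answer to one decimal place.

37.1

Flow: 77 L/min ÷ 60 = 1.2833 L/s.
Equation of motion (constant flow): PIP = Vt/C + R·V̇ + PEEP.
Vt/C = PIP − R·V̇ − PEEP = 38.6 − 15.5×1.2833 − 4 = 38.6 − 19.891 − 4 = 14.709 cmH2O.
C = Vt / 14.709 = 545 / 14.709 = 37.052 mL/cmH2O.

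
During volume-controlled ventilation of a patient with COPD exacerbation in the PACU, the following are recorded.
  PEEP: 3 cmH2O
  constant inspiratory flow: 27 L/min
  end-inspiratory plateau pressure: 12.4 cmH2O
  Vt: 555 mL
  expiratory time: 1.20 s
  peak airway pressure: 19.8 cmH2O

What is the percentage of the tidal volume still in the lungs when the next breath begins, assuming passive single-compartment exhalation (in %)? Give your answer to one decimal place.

29.1

Flow: 27 L/min ÷ 60 = 0.45 L/s.
R = (PIP − Pplat)/V̇ = (19.8 − 12.4) / 0.45 = 7.4/0.45 = 16.444 cmH2O·s/L.
C = Vt/(Pplat − PEEP) = 555.0 / (12.4 − 3) = 555.0/9.4 = 59.043 mL/cmH2O.
τ = R × C = 16.444 × 0.05904 L/cmH2O = 0.9709 s.
Fraction remaining at end-expiration = e^(−Te/τ) = e^(−1.20/0.9709) = 0.2906 → 29.06%.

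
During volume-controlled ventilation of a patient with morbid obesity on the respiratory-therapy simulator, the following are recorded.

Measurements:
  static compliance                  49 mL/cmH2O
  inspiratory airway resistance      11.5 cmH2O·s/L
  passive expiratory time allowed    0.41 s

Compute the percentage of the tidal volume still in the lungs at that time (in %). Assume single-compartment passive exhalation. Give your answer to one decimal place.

48.3

τ = R × C = 11.5 × 49 mL/cmH2O = 11.5 × 0.049 L/cmH2O = 0.5635 s.
Passive exhalation: V(t)/V₀ = e^(−t/τ) = e^(−0.41/0.5635) = 0.4831.
Fraction remaining = 0.4831 → 48.31%.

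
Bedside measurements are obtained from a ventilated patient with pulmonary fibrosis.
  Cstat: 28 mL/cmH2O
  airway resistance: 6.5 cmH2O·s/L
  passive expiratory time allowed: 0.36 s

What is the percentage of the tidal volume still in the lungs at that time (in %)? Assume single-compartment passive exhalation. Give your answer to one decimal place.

13.8

τ = R × C = 6.5 × 28 mL/cmH2O = 6.5 × 0.028 L/cmH2O = 0.182 s.
Passive exhalation: V(t)/V₀ = e^(−t/τ) = e^(−0.36/0.182) = 0.1383.
Fraction remaining = 0.1383 → 13.83%.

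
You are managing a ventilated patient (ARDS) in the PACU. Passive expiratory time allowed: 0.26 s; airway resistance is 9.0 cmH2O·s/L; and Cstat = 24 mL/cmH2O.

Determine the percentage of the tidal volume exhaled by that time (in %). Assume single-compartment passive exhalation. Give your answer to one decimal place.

70.0

τ = R × C = 9.0 × 24 mL/cmH2O = 9.0 × 0.024 L/cmH2O = 0.216 s.
Passive exhalation: V(t)/V₀ = e^(−t/τ) = e^(−0.26/0.216) = 0.3001.
Fraction exhaled = 1 − 0.3001 = 0.6999 → 69.99%.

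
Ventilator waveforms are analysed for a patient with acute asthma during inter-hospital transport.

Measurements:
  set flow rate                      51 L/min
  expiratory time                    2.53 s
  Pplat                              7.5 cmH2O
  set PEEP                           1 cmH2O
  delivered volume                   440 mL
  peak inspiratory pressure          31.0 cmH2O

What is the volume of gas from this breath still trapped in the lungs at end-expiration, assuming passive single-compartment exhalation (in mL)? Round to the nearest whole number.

Flow: 51 L/min ÷ 60 = 0.85 L/s.
R = (PIP − Pplat)/V̇ = (31.0 − 7.5) / 0.85 = 23.5/0.85 = 27.647 cmH2O·s/L.
C = Vt/(Pplat − PEEP) = 440.0 / (7.5 − 1) = 440.0/6.5 = 67.692 mL/cmH2O.
τ = R × C = 27.647 × 0.06769 L/cmH2O = 1.871 s.
Fraction remaining = e^(−Te/τ) = e^(−2.53/1.871) = 0.2587.
Trapped volume = 440.0 × 0.2587 = 113.83 mL.

114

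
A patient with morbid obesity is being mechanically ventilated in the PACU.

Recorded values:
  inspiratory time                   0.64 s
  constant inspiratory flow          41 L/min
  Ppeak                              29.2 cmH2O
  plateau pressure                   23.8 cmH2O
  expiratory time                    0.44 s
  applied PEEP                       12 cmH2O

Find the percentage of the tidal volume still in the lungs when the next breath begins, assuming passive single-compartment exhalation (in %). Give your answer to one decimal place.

22.3

Flow: 41 L/min ÷ 60 = 0.6833 L/s.
Vt = flow × Ti = 0.6833 L/s × 0.64 s × 1000 mL/L = 437.31 mL.
R = (PIP − Pplat)/V̇ = (29.2 − 23.8) / 0.6833 = 5.4/0.6833 = 7.903 cmH2O·s/L.
C = Vt/(Pplat − PEEP) = 437.31 / (23.8 − 12) = 437.31/11.8 = 37.06 mL/cmH2O.
τ = R × C = 7.903 × 0.03706 L/cmH2O = 0.2929 s.
Fraction remaining at end-expiration = e^(−Te/τ) = e^(−0.44/0.2929) = 0.2226 → 22.26%.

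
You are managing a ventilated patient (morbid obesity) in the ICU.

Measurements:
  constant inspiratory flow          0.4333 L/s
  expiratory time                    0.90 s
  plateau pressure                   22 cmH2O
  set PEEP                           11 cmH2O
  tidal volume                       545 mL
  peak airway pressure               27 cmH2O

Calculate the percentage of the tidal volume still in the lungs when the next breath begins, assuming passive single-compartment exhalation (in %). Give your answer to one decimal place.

R = (PIP − Pplat)/V̇ = (27 − 22) / 0.4333 = 5.0/0.4333 = 11.539 cmH2O·s/L.
C = Vt/(Pplat − PEEP) = 545.0 / (22 − 11) = 545.0/11.0 = 49.545 mL/cmH2O.
τ = R × C = 11.539 × 0.04955 L/cmH2O = 0.5718 s.
Fraction remaining at end-expiration = e^(−Te/τ) = e^(−0.90/0.5718) = 0.2072 → 20.72%.

20.7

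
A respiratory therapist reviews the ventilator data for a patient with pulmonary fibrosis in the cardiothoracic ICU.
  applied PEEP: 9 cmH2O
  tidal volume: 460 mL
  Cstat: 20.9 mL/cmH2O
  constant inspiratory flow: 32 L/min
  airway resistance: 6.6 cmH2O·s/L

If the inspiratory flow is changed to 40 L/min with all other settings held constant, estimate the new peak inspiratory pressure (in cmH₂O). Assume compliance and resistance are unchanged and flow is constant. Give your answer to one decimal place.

35.4

Flow: 32 L/min ÷ 60 = 0.5333 L/s.
New flow: 40 L/min ÷ 60 = 0.6667 L/s.
PIP = Vt/C + R·V̇ + PEEP (constant-flow equation of motion).
Only the resistive term changes: ΔPIP = R × ΔV̇ = 6.6 × (0.6667 − 0.5333) = 6.6 × 0.1334 = 0.8804 cmH2O.
Original PIP = 460/20.9 + 6.6×0.5333 + 9 = 34.529 cmH2O; new PIP = 34.529 + (0.8804) = 35.409 cmH2O.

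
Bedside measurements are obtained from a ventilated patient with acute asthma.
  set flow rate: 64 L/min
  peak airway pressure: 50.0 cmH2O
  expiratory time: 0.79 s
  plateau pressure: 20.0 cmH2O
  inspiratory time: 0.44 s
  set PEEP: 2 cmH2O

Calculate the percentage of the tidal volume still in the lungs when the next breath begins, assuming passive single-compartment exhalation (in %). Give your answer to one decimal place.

34.1

Flow: 64 L/min ÷ 60 = 1.0667 L/s.
Vt = flow × Ti = 1.0667 L/s × 0.44 s × 1000 mL/L = 469.35 mL.
R = (PIP − Pplat)/V̇ = (50.0 − 20.0) / 1.0667 = 30.0/1.0667 = 28.124 cmH2O·s/L.
C = Vt/(Pplat − PEEP) = 469.35 / (20.0 − 2) = 469.35/18.0 = 26.075 mL/cmH2O.
τ = R × C = 28.124 × 0.02608 L/cmH2O = 0.7335 s.
Fraction remaining at end-expiration = e^(−Te/τ) = e^(−0.79/0.7335) = 0.3406 → 34.06%.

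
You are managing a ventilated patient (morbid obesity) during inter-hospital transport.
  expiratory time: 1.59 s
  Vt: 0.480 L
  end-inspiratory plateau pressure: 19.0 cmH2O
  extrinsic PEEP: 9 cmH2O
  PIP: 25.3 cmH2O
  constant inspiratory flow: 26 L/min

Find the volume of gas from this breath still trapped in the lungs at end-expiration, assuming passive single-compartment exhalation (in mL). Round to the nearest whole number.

49

Flow: 26 L/min ÷ 60 = 0.4333 L/s.
R = (PIP − Pplat)/V̇ = (25.3 − 19.0) / 0.4333 = 6.3/0.4333 = 14.54 cmH2O·s/L.
C = Vt/(Pplat − PEEP) = 480.0 / (19.0 − 9) = 480.0/10.0 = 48.0 mL/cmH2O.
τ = R × C = 14.54 × 0.048 L/cmH2O = 0.6979 s.
Fraction remaining = e^(−Te/τ) = e^(−1.59/0.6979) = 0.1025.
Trapped volume = 480.0 × 0.1025 = 49.2 mL.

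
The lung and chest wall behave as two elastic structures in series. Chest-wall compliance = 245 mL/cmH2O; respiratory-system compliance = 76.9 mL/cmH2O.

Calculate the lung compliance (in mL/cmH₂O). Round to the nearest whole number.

112

1/CL = 1/Crs − 1/Ccw.
1/CL = 1/76.9 − 1/245 = 0.008922.
CL = 112.08 mL/cmH2O.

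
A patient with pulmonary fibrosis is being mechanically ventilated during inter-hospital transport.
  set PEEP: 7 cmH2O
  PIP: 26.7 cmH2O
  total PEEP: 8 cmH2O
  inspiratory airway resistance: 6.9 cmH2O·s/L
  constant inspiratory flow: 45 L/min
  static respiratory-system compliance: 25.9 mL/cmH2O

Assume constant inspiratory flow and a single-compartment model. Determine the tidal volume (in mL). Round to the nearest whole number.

350

Flow: 45 L/min ÷ 60 = 0.75 L/s.
Total PEEP = 8 cmH2O (set 7 + intrinsic 1); this is the baseline alveolar pressure.
Equation of motion (constant flow): PIP = Vt/C + R·V̇ + PEEP.
Vt/C = PIP − R·V̇ − PEEP = 26.7 − 5.175 − 8 = 13.525 cmH2O.
Vt = C × 13.525 = 25.9 × 13.525 = 350.3 mL.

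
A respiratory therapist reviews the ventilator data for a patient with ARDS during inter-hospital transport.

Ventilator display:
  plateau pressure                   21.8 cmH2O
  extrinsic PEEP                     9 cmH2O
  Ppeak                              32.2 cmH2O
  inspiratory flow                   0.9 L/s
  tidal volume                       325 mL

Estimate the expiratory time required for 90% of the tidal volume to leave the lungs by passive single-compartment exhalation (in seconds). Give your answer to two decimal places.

R = (PIP − Pplat)/V̇ = (32.2 − 21.8) / 0.9 = 10.4/0.9 = 11.556 cmH2O·s/L.
C = Vt/(Pplat − PEEP) = 325.0 / (21.8 − 9) = 325.0/12.8 = 25.391 mL/cmH2O.
τ = R × C = 11.556 × 0.02539 L/cmH2O = 0.2934 s.
t = −τ·ln(1 − 0.90) = −0.2934·ln(0.1) = 0.6756 s.

0.68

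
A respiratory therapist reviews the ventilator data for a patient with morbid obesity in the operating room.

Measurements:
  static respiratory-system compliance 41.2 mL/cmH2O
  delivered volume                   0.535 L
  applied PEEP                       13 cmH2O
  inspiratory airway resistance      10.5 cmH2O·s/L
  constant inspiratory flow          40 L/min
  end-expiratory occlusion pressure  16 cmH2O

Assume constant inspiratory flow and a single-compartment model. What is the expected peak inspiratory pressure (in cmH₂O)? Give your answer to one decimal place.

36.0

Flow: 40 L/min ÷ 60 = 0.6667 L/s.
Total PEEP = 16 cmH2O (set 13 + intrinsic 3); this is the baseline alveolar pressure.
Equation of motion (constant flow): PIP = Vt/C + R·V̇ + PEEP.
PIP = 535/41.2 + 10.5×0.6667 + 16 = 12.985 + 7.0 + 16 = 35.985 cmH2O.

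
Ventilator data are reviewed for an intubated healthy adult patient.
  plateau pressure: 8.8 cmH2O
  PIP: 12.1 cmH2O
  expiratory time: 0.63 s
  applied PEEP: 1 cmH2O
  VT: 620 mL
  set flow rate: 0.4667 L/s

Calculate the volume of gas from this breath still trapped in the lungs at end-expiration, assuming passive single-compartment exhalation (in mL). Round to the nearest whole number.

202

R = (PIP − Pplat)/V̇ = (12.1 − 8.8) / 0.4667 = 3.3/0.4667 = 7.071 cmH2O·s/L.
C = Vt/(Pplat − PEEP) = 620.0 / (8.8 − 1) = 620.0/7.8 = 79.487 mL/cmH2O.
τ = R × C = 7.071 × 0.07949 L/cmH2O = 0.5621 s.
Fraction remaining = e^(−Te/τ) = e^(−0.63/0.5621) = 0.326.
Trapped volume = 620.0 × 0.326 = 202.12 mL.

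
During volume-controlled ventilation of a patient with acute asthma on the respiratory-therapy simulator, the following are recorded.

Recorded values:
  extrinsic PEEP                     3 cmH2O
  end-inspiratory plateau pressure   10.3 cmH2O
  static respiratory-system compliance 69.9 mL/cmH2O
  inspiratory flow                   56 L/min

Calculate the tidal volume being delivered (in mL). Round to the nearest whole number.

510

Vt = Cstat × (Pplat − PEEP) = 69.9 × (10.3 − 3) = 69.9 × 7.3 = 510.27 mL.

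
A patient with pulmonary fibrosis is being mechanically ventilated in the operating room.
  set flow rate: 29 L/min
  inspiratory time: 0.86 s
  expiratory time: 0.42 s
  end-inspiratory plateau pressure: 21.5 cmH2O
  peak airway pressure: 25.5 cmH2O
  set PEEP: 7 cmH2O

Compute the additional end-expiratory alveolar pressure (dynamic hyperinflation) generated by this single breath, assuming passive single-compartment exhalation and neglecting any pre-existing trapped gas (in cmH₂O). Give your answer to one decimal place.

2.5

Flow: 29 L/min ÷ 60 = 0.4833 L/s.
Vt = flow × Ti = 0.4833 L/s × 0.86 s × 1000 mL/L = 415.64 mL.
R = (PIP − Pplat)/V̇ = (25.5 − 21.5) / 0.4833 = 4.0/0.4833 = 8.276 cmH2O·s/L.
C = Vt/(Pplat − PEEP) = 415.64 / (21.5 − 7) = 415.64/14.5 = 28.665 mL/cmH2O.
τ = R × C = 8.276 × 0.02867 L/cmH2O = 0.2373 s.
Fraction remaining = e^(−Te/τ) = e^(−0.42/0.2373) = 0.1703; trapped volume = 415.64 × 0.1703 = 70.783 mL.
Additional alveolar pressure from trapping ≈ V_trapped / C = 70.783 / 28.665 = 2.469 cmH2O.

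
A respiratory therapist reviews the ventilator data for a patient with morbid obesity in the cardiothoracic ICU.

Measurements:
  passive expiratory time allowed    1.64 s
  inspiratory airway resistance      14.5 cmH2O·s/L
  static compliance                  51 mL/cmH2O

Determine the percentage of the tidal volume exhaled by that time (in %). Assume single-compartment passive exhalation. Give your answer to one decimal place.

89.1

τ = R × C = 14.5 × 51 mL/cmH2O = 14.5 × 0.051 L/cmH2O = 0.7395 s.
Passive exhalation: V(t)/V₀ = e^(−t/τ) = e^(−1.64/0.7395) = 0.1089.
Fraction exhaled = 1 − 0.1089 = 0.8911 → 89.11%.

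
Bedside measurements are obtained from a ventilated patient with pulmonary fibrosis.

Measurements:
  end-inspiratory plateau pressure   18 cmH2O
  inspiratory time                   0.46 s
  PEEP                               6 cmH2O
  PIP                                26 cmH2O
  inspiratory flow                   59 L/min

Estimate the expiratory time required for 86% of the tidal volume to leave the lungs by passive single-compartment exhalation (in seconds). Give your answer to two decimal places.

Flow: 59 L/min ÷ 60 = 0.9833 L/s.
Vt = flow × Ti = 0.9833 L/s × 0.46 s × 1000 mL/L = 452.32 mL.
R = (PIP − Pplat)/V̇ = (26 − 18) / 0.9833 = 8.0/0.9833 = 8.136 cmH2O·s/L.
C = Vt/(Pplat − PEEP) = 452.32 / (18 − 6) = 452.32/12.0 = 37.693 mL/cmH2O.
τ = R × C = 8.136 × 0.03769 L/cmH2O = 0.3066 s.
t = −τ·ln(1 − 0.86) = −0.3066·ln(0.14) = 0.6028 s.

0.60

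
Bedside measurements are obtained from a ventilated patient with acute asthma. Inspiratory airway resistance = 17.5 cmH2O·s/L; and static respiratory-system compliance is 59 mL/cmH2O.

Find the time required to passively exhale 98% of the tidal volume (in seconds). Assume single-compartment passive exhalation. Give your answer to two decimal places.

4.04

τ = R × C = 17.5 × 59 mL/cmH2O = 17.5 × 0.059 L/cmH2O = 1.033 s.
Exhaled fraction f = 1 − e^(−t/τ) → t = −τ·ln(1 − f) = −1.033·ln(0.02) = 4.041 s.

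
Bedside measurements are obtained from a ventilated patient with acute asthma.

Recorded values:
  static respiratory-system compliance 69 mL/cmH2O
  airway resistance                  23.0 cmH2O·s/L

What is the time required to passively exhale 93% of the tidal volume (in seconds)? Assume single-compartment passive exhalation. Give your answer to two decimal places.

4.22

τ = R × C = 23.0 × 69 mL/cmH2O = 23.0 × 0.069 L/cmH2O = 1.587 s.
Exhaled fraction f = 1 − e^(−t/τ) → t = −τ·ln(1 − f) = −1.587·ln(0.07) = 4.22 s.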